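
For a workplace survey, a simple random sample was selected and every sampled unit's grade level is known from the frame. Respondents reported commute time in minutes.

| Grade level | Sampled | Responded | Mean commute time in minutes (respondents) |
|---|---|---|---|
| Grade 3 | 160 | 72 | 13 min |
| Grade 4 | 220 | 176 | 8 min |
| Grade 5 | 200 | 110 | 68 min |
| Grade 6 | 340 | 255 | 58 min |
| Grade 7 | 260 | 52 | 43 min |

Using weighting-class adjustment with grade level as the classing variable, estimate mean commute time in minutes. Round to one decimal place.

41.0

Class response rates: Grade 3 72/160 = 45%, Grade 4 176/220 = 80%, Grade 5 110/200 = 55%, Grade 6 255/340 = 75%, Grade 7 52/260 = 20%.
Weighting each respondent by the inverse class response rate inflates each class back to its sampled size, so the class weight is n_sampled:
  Grade 3: 160 × 13 = 2080
  Grade 4: 220 × 8 = 1760
  Grade 5: 200 × 68 = 13,600
  Grade 6: 340 × 58 = 19,720
  Grade 7: 260 × 43 = 11,180
Adjusted estimate = 48,340 / 1,180 = 40.9661 → 41.0.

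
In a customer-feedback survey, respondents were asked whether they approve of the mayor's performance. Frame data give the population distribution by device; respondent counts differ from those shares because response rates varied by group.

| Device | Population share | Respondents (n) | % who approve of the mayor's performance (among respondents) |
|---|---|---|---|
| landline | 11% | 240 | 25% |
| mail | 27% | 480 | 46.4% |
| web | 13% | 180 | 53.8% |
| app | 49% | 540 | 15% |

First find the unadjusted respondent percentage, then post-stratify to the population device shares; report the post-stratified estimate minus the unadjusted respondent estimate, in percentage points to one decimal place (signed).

Naive respondent-only estimate (weights = respondent counts):
  (240/1440)×25 + (480/1440)×46.4 + (180/1440)×53.8 + (540/1440)×15 = 31.9833%
Post-stratifying to population shares instead:
  0.11×25 + 0.27×46.4 + 0.13×53.8 + 0.49×15 = 29.622%
Difference = 29.622 − 31.9833 = -2.3613 pp.

-2.4 percentage points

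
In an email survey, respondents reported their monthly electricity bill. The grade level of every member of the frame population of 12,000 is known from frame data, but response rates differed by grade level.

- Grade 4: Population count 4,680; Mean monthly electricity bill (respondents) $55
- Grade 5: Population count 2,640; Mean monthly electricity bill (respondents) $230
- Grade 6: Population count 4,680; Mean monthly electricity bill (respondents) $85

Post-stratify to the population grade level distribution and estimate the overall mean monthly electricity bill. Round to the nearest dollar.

Weight each group's respondent value by its population share:
  Grade 4: (4,680/12,000) × 55 = 21.45
  Grade 5: (2,640/12,000) × 230 = 50.6
  Grade 6: (4,680/12,000) × 85 = 33.15
Post-stratified estimate = 105.2 → $105.

$105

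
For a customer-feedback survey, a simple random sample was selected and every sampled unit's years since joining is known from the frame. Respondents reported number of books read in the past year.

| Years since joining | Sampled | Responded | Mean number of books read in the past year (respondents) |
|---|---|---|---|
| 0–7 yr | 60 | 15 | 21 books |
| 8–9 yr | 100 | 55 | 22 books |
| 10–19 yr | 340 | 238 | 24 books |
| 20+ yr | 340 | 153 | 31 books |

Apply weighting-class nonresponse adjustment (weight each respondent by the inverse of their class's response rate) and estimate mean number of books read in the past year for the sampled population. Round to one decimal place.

26.4

Response rates by class: 0–7 yr 15/60 = 25%, 8–9 yr 55/100 = 55%, 10–19 yr 238/340 = 70%, 20+ yr 153/340 = 45%.
Each respondent's weight = sampled/responded in their class; summing within a class gives n_sampled, so:
  0–7 yr: 60 × 21 = 1260
  8–9 yr: 100 × 22 = 2200
  10–19 yr: 340 × 24 = 8160
  20+ yr: 340 × 31 = 10,540
Adjusted estimate = 22,160 / 840 = 26.381 → 26.4.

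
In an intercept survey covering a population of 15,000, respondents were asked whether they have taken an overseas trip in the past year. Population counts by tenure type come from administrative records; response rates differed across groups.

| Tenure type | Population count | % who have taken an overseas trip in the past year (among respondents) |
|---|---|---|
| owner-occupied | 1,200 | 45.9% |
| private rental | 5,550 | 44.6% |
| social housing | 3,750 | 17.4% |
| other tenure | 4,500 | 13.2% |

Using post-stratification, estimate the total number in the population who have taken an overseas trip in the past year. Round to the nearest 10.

4,270

Each cell contributes its population count × the respondent rate:
  owner-occupied: 1,200 × 45.9% = 550.8
  private rental: 5,550 × 44.6% = 2475.3
  social housing: 3,750 × 17.4% = 652.5
  other tenure: 4,500 × 13.2% = 594
Estimated total = 4272.6 → 4,270.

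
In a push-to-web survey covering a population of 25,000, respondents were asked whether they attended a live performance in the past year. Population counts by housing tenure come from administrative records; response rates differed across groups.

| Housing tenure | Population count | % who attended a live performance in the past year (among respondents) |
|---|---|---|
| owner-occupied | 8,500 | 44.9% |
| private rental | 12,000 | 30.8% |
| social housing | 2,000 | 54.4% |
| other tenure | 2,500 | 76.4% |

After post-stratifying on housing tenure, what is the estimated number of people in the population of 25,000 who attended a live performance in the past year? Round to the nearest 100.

10,500

Apply each group's respondent rate to its population count:
  owner-occupied: 8,500 × 44.9% = 3816.5
  private rental: 12,000 × 30.8% = 3696
  social housing: 2,000 × 54.4% = 1088
  other tenure: 2,500 × 76.4% = 1910
Estimated total = 10510.5 → 10,500.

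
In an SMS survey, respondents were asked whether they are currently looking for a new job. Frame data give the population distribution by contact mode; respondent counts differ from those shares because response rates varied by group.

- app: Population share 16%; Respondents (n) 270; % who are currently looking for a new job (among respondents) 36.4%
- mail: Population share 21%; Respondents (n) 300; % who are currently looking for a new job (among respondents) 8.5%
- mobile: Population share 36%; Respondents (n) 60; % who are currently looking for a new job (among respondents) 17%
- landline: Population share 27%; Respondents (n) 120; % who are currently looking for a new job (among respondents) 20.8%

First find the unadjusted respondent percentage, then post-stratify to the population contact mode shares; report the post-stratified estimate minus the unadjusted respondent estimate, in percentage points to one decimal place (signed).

Naive respondent-only estimate (weights = respondent counts):
  (270/750)×36.4 + (300/750)×8.5 + (60/750)×17 + (120/750)×20.8 = 21.192%
Post-stratified estimate weights by population shares:
  0.16×36.4 + 0.21×8.5 + 0.36×17 + 0.27×20.8 = 19.345%
Difference = 19.345 − 21.192 = -1.847 pp.

-1.8 percentage points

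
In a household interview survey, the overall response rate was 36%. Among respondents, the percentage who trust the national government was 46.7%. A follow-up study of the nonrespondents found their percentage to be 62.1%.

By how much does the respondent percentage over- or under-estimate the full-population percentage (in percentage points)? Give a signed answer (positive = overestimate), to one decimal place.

-9.9 percentage points

Nonresponse fraction = 1 − 0.36 = 0.64.
Bias = (nonresponse fraction) × (respondent percentage − nonrespondent percentage)
     = 0.64 × (46.7 − 62.1) = 0.64 × -15.4 = -9.856.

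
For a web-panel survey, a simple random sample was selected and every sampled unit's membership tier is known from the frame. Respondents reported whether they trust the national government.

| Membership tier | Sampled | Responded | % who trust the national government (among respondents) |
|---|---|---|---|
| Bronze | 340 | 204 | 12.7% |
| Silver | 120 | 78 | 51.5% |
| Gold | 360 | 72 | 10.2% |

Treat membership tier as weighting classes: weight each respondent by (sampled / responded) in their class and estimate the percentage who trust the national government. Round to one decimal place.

17.3%

Response rates by class: Bronze 204/340 = 60%, Silver 78/120 = 65%, Gold 72/360 = 20%.
Inverse-response-rate weighting restores each class to its sampled count, so class totals weight by n_sampled:
  Bronze: 340 × 12.7 = 4318
  Silver: 120 × 51.5 = 6180
  Gold: 360 × 10.2 = 3672
Adjusted estimate = 14,170 / 820 = 17.2805 → 17.3%.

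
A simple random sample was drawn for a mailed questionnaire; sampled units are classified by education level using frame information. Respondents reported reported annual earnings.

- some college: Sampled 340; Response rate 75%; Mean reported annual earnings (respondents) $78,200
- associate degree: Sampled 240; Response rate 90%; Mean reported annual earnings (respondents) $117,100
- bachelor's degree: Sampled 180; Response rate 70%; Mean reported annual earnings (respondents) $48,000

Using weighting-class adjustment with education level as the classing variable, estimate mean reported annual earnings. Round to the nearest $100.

Each respondent's weight = sampled/responded in their class; summing within a class gives n_sampled, so:
  some college: 340 × 78,200 = 26,588,000
  associate degree: 240 × 117,100 = 28,104,000
  bachelor's degree: 180 × 48,000 = 8,640,000
Adjusted estimate = 63,332,000 / 760 = 83331.6 → $83,300.

$83,300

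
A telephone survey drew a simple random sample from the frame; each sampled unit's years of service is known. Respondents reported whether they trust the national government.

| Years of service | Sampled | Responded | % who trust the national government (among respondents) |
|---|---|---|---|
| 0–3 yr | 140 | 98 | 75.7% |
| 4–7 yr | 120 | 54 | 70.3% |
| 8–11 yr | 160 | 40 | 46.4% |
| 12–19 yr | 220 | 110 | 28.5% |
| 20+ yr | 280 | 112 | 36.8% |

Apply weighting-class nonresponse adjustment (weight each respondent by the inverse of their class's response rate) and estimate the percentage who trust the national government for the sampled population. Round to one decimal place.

46.8%

Class response rates: 0–3 yr 98/140 = 70%, 4–7 yr 54/120 = 45%, 8–11 yr 40/160 = 25%, 12–19 yr 110/220 = 50%, 20+ yr 112/280 = 40%.
With weight = n_sampled/n_responded per class, the weighted class total is n_sampled:
  0–3 yr: 140 × 75.7 = 10,598
  4–7 yr: 120 × 70.3 = 8436
  8–11 yr: 160 × 46.4 = 7424
  12–19 yr: 220 × 28.5 = 6270
  20+ yr: 280 × 36.8 = 10,304
Adjusted estimate = 43,032 / 920 = 46.7739 → 46.8%.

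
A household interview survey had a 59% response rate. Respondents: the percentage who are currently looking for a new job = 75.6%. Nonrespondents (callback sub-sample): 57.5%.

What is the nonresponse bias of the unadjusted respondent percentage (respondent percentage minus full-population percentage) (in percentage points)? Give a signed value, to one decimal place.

+7.4 percentage points

Nonresponse fraction = 1 − 0.59 = 0.41.
Bias = (nonresponse fraction) × (respondent percentage − nonrespondent percentage)
     = 0.41 × (75.6 − 57.5) = 0.41 × 18.1 = 7.421.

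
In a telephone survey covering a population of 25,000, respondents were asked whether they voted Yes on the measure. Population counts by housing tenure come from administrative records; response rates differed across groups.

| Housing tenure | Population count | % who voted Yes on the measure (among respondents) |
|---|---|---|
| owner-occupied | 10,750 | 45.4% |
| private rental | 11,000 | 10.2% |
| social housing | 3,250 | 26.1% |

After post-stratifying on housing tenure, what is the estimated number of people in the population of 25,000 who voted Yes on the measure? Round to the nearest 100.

6,900

Each cell contributes its population count × the respondent rate:
  owner-occupied: 10,750 × 45.4% = 4880.5
  private rental: 11,000 × 10.2% = 1122
  social housing: 3,250 × 26.1% = 848.25
Estimated total = 6850.75 → 6,900.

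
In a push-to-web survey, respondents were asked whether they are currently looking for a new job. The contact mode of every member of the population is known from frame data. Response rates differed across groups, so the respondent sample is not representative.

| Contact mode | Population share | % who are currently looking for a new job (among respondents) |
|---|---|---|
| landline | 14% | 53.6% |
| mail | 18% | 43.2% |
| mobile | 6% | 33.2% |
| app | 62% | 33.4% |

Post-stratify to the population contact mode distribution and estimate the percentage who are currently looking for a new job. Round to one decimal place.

38.0%

Reweight to the known contact mode distribution:
  landline: 0.14 × 53.6 = 7.504
  mail: 0.18 × 43.2 = 7.776
  mobile: 0.06 × 33.2 = 1.992
  app: 0.62 × 33.4 = 20.708
Post-stratified estimate = 37.98 → 38.0%.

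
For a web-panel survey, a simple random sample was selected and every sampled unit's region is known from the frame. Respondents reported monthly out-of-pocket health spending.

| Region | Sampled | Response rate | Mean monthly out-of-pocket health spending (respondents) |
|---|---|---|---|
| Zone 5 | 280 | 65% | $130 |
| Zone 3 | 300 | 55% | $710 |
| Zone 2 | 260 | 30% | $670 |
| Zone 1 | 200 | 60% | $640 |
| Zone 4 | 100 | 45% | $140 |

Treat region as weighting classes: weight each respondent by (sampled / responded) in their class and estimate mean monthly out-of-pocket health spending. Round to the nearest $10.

$500

Weighting each respondent by the inverse class response rate inflates each class back to its sampled size, so the class weight is n_sampled:
  Zone 5: 280 × 130 = 36,400
  Zone 3: 300 × 710 = 213,000
  Zone 2: 260 × 670 = 174,200
  Zone 1: 200 × 640 = 128,000
  Zone 4: 100 × 140 = 14,000
Adjusted estimate = 565,600 / 1,140 = 496.14 → $500.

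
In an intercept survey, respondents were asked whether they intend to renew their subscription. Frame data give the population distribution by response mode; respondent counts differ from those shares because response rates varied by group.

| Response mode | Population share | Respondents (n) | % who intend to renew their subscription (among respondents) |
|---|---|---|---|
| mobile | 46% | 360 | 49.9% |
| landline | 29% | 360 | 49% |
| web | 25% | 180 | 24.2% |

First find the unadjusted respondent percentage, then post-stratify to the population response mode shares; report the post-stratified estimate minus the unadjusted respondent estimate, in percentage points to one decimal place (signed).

Without adjustment, the pooled respondent share is:
  (360/900)×49.9 + (360/900)×49 + (180/900)×24.2 = 44.4%
Post-stratifying to population shares instead:
  0.46×49.9 + 0.29×49 + 0.25×24.2 = 43.214%
Difference = 43.214 − 44.4 = -1.186 pp.

-1.2 percentage points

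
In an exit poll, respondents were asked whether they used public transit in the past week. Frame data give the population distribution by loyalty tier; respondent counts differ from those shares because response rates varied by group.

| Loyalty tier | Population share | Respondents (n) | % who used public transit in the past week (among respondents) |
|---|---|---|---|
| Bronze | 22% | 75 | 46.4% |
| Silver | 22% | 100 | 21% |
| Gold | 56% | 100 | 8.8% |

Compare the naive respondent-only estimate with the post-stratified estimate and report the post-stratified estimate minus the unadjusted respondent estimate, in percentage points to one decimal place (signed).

-3.7 percentage points

Unadjusted (pooled respondent) estimate weights by respondent counts:
  (75/275)×46.4 + (100/275)×21 + (100/275)×8.8 = 23.4909%
Post-stratifying to population shares instead:
  0.22×46.4 + 0.22×21 + 0.56×8.8 = 19.756%
Difference = 19.756 − 23.4909 = -3.7349 pp.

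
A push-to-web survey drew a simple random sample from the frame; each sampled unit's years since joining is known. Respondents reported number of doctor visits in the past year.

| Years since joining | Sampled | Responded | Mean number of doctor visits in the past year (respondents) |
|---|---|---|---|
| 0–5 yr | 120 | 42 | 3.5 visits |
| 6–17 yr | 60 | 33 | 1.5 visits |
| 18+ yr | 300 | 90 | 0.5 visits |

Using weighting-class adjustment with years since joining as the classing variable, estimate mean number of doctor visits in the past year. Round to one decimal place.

1.4

Class response rates: 0–5 yr 42/120 = 35%, 6–17 yr 33/60 = 55%, 18+ yr 90/300 = 30%.
Inverse-response-rate weighting restores each class to its sampled count, so class totals weight by n_sampled:
  0–5 yr: 120 × 3.5 = 420
  6–17 yr: 60 × 1.5 = 90
  18+ yr: 300 × 0.5 = 150
Adjusted estimate = 660 / 480 = 1.375 → 1.4.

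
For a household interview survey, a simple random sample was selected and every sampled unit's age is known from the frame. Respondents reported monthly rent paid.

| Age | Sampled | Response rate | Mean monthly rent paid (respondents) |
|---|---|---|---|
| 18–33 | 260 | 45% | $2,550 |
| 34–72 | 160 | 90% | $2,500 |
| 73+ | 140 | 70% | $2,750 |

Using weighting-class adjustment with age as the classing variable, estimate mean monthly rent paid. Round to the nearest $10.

Each respondent's weight = sampled/responded in their class; summing within a class gives n_sampled, so:
  18–33: 260 × 2550 = 663,000
  34–72: 160 × 2500 = 400,000
  73+: 140 × 2750 = 385,000
Adjusted estimate = 1,448,000 / 560 = 2585.71 → $2,590.

$2,590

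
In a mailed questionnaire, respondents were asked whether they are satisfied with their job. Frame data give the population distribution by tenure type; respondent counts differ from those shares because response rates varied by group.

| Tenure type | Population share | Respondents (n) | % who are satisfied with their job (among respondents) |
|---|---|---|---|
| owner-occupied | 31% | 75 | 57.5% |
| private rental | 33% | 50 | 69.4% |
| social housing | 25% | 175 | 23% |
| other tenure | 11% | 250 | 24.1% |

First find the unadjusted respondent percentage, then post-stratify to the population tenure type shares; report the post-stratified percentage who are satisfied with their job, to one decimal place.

49.1%

Without adjustment, the pooled respondent share is:
  (75/550)×57.5 + (50/550)×69.4 + (175/550)×23 + (250/550)×24.1 = 32.4227%
Reweighting by population tenure type shares:
  0.31×57.5 + 0.33×69.4 + 0.25×23 + 0.11×24.1 = 49.128%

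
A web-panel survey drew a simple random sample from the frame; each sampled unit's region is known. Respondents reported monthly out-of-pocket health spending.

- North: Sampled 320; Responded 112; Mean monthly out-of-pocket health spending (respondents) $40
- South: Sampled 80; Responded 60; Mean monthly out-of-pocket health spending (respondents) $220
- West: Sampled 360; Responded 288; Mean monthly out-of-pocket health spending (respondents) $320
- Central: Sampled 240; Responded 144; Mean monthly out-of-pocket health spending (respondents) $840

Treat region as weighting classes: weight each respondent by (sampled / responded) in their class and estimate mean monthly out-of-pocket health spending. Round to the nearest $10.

$350

Response rates by class: North 112/320 = 35%, South 60/80 = 75%, West 288/360 = 80%, Central 144/240 = 60%.
Each respondent's weight = sampled/responded in their class; summing within a class gives n_sampled, so:
  North: 320 × 40 = 12,800
  South: 80 × 220 = 17,600
  West: 360 × 320 = 115,200
  Central: 240 × 840 = 201,600
Adjusted estimate = 347,200 / 1,000 = 347.2 → $350.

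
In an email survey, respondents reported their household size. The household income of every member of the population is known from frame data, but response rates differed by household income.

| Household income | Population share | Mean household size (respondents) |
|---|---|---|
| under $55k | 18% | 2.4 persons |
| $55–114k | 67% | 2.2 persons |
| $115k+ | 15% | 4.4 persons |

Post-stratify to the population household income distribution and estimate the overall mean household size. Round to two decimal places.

2.57

Post-stratification weights by population share, not respondent share:
  under $55k: 0.18 × 2.4 = 0.432
  $55–114k: 0.67 × 2.2 = 1.474
  $115k+: 0.15 × 4.4 = 0.66
Post-stratified estimate = 2.566 → 2.57.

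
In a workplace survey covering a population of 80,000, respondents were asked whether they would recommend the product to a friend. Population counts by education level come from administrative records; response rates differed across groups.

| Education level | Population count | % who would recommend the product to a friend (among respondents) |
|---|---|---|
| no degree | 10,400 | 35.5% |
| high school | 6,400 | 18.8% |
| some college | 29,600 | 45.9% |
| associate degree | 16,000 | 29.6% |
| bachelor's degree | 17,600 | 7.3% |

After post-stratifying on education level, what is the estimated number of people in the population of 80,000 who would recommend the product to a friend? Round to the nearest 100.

Estimated count per cell = population count × respondent percentage:
  no degree: 10,400 × 35.5% = 3692
  high school: 6,400 × 18.8% = 1203.2
  some college: 29,600 × 45.9% = 13586.4
  associate degree: 16,000 × 29.6% = 4736
  bachelor's degree: 17,600 × 7.3% = 1284.8
Estimated total = 24502.4 → 24,500.

24,500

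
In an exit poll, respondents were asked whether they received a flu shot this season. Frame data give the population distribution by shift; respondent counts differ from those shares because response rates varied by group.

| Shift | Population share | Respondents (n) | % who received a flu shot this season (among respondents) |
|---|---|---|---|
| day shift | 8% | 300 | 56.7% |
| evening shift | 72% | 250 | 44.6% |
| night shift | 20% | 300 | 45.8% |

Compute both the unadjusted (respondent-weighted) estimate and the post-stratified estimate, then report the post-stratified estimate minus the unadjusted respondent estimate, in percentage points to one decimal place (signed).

Naive respondent-only estimate (weights = respondent counts):
  (300/850)×56.7 + (250/850)×44.6 + (300/850)×45.8 = 49.2941%
Post-stratified estimate weights by population shares:
  0.08×56.7 + 0.72×44.6 + 0.2×45.8 = 45.808%
Difference = 45.808 − 49.2941 = -3.4861 pp.

-3.5 percentage points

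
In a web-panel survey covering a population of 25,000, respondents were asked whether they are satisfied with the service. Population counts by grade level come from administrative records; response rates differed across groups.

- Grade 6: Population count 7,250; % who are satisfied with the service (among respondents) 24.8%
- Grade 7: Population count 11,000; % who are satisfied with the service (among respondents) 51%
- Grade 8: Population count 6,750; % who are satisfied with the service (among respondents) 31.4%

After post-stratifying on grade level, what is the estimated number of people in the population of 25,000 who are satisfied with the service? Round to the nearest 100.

9,500

Estimated count per cell = population count × respondent percentage:
  Grade 6: 7,250 × 24.8% = 1798
  Grade 7: 11,000 × 51% = 5610
  Grade 8: 6,750 × 31.4% = 2119.5
Estimated total = 9527.5 → 9,500.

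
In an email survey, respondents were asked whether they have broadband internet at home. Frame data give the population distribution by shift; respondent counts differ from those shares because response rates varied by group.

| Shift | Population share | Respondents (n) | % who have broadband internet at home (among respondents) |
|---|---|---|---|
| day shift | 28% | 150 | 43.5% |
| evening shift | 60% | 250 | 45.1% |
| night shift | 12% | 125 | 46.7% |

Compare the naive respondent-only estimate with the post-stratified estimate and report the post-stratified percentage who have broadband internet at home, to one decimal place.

Without adjustment, the pooled respondent share is:
  (150/525)×43.5 + (250/525)×45.1 + (125/525)×46.7 = 45.0238%
Post-stratifying to population shares instead:
  0.28×43.5 + 0.6×45.1 + 0.12×46.7 = 44.844%

44.8%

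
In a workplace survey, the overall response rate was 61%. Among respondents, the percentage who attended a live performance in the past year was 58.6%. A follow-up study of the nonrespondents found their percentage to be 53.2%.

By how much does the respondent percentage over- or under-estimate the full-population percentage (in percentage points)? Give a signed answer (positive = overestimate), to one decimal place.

+2.1 percentage points

Nonresponse fraction = 1 − 0.61 = 0.39.
Bias = (nonresponse fraction) × (respondent percentage − nonrespondent percentage)
     = 0.39 × (58.6 − 53.2) = 0.39 × 5.4 = 2.106.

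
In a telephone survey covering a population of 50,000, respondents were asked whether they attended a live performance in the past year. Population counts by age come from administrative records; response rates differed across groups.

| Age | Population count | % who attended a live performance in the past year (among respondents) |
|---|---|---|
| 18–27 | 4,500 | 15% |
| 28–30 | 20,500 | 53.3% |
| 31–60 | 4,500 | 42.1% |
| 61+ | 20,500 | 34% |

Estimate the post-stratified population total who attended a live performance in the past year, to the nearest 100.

Estimated count per cell = population count × respondent percentage:
  18–27: 4,500 × 15% = 675
  28–30: 20,500 × 53.3% = 10926.5
  31–60: 4,500 × 42.1% = 1894.5
  61+: 20,500 × 34% = 6970
Estimated total = 20,466 → 20,500.

20,500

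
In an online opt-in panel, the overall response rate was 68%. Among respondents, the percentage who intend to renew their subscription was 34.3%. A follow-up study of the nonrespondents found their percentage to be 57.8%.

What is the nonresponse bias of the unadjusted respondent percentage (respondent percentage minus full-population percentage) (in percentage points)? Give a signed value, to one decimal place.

-7.5 percentage points

Nonresponse fraction = 1 − 0.68 = 0.32.
Bias = (nonresponse fraction) × (respondent percentage − nonrespondent percentage)
     = 0.32 × (34.3 − 57.8) = 0.32 × -23.5 = -7.52.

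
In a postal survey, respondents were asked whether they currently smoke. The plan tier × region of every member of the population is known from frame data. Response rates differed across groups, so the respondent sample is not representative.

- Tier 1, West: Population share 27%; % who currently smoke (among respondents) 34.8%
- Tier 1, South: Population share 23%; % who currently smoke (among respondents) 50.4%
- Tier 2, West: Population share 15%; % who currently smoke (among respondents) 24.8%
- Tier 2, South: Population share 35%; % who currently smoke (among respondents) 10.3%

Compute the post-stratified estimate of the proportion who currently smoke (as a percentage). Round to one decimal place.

Post-stratification weights by population share, not respondent share:
  Tier 1, West: 0.27 × 34.8 = 9.396
  Tier 1, South: 0.23 × 50.4 = 11.592
  Tier 2, West: 0.15 × 24.8 = 3.72
  Tier 2, South: 0.35 × 10.3 = 3.605
Post-stratified estimate = 28.313 → 28.3%.

28.3%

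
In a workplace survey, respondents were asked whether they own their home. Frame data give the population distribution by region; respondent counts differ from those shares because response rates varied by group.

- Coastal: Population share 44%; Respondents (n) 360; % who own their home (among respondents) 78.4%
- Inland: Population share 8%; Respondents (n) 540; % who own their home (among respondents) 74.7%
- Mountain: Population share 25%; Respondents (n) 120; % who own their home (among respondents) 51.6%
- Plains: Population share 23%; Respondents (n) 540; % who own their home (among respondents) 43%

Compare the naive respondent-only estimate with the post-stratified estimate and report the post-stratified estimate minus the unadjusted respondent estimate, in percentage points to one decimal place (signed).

Unadjusted (pooled respondent) estimate weights by respondent counts:
  (360/1560)×78.4 + (540/1560)×74.7 + (120/1560)×51.6 + (540/1560)×43 = 62.8038%
Post-stratified estimate weights by population shares:
  0.44×78.4 + 0.08×74.7 + 0.25×51.6 + 0.23×43 = 63.262%
Difference = 63.262 − 62.8038 = 0.4582 pp.

+0.5 percentage points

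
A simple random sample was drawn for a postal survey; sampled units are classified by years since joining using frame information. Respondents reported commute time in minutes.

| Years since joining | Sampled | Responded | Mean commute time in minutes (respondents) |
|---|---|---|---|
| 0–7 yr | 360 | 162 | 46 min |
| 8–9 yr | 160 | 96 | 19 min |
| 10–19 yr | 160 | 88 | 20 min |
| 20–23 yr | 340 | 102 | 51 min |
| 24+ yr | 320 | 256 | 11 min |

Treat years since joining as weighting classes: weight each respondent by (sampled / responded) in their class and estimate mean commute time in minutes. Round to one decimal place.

Class response rates: 0–7 yr 162/360 = 45%, 8–9 yr 96/160 = 60%, 10–19 yr 88/160 = 55%, 20–23 yr 102/340 = 30%, 24+ yr 256/320 = 80%.
Weighting each respondent by the inverse class response rate inflates each class back to its sampled size, so the class weight is n_sampled:
  0–7 yr: 360 × 46 = 16,560
  8–9 yr: 160 × 19 = 3040
  10–19 yr: 160 × 20 = 3200
  20–23 yr: 340 × 51 = 17,340
  24+ yr: 320 × 11 = 3520
Adjusted estimate = 43,660 / 1,340 = 32.5821 → 32.6.

32.6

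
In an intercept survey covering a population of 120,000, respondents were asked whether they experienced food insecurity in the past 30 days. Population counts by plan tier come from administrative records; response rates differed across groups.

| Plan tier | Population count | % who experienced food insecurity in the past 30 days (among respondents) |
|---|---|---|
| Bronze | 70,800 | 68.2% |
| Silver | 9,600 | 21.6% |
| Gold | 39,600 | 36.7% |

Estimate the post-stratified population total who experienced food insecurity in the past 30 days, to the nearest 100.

64,900

Estimated count per cell = population count × respondent percentage:
  Bronze: 70,800 × 68.2% = 48285.6
  Silver: 9,600 × 21.6% = 2073.6
  Gold: 39,600 × 36.7% = 14533.2
Estimated total = 64892.4 → 64,900.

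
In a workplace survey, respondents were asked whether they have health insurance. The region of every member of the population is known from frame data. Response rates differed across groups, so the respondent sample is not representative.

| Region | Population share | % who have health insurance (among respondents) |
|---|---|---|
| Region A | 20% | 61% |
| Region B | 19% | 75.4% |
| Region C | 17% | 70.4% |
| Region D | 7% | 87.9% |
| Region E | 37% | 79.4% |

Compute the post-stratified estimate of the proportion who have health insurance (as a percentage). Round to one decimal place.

74.0%

Weight each group's respondent value by its population share:
  Region A: 0.2 × 61 = 12.2
  Region B: 0.19 × 75.4 = 14.326
  Region C: 0.17 × 70.4 = 11.968
  Region D: 0.07 × 87.9 = 6.153
  Region E: 0.37 × 79.4 = 29.378
Post-stratified estimate = 74.025 → 74.0%.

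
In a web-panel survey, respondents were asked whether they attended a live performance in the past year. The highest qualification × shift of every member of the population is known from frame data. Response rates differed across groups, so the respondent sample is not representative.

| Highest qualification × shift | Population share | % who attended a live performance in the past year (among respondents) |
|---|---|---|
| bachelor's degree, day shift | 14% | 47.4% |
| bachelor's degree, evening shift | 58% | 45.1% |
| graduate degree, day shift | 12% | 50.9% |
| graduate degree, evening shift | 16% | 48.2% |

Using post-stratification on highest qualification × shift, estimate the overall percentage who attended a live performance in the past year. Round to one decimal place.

Each cell contributes population-share × respondent value:
  bachelor's degree, day shift: 0.14 × 47.4 = 6.636
  bachelor's degree, evening shift: 0.58 × 45.1 = 26.158
  graduate degree, day shift: 0.12 × 50.9 = 6.108
  graduate degree, evening shift: 0.16 × 48.2 = 7.712
Post-stratified estimate = 46.614 → 46.6%.

46.6%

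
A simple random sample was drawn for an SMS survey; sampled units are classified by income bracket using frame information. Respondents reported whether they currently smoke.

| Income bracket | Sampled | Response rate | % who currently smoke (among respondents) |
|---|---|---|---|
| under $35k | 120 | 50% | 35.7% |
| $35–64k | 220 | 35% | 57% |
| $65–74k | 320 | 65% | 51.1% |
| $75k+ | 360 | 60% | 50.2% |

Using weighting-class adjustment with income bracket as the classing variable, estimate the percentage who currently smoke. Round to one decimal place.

Inverse-response-rate weighting restores each class to its sampled count, so class totals weight by n_sampled:
  under $35k: 120 × 35.7 = 4284
  $35–64k: 220 × 57 = 12,540
  $65–74k: 320 × 51.1 = 16,352
  $75k+: 360 × 50.2 = 18,072
Adjusted estimate = 51,248 / 1,020 = 50.2431 → 50.2%.

50.2%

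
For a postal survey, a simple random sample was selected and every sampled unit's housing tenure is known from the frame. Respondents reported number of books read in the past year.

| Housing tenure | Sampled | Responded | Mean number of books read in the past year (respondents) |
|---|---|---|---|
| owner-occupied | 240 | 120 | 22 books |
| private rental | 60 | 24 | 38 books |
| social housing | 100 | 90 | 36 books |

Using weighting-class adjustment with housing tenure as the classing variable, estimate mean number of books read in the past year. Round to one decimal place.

Class response rates: owner-occupied 120/240 = 50%, private rental 24/60 = 40%, social housing 90/100 = 90%.
With weight = n_sampled/n_responded per class, the weighted class total is n_sampled:
  owner-occupied: 240 × 22 = 5280
  private rental: 60 × 38 = 2280
  social housing: 100 × 36 = 3600
Adjusted estimate = 11,160 / 400 = 27.9 → 27.9.

27.9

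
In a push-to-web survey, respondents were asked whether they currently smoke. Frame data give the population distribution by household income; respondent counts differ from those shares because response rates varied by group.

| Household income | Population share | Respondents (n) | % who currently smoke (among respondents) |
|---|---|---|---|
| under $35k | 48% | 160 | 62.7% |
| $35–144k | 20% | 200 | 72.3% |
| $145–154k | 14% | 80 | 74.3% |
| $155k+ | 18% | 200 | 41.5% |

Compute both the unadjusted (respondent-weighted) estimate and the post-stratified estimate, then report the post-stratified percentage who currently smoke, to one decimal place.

62.4%

Naive respondent-only estimate (weights = respondent counts):
  (160/640)×62.7 + (200/640)×72.3 + (80/640)×74.3 + (200/640)×41.5 = 60.525%
Post-stratifying to population shares instead:
  0.48×62.7 + 0.2×72.3 + 0.14×74.3 + 0.18×41.5 = 62.428%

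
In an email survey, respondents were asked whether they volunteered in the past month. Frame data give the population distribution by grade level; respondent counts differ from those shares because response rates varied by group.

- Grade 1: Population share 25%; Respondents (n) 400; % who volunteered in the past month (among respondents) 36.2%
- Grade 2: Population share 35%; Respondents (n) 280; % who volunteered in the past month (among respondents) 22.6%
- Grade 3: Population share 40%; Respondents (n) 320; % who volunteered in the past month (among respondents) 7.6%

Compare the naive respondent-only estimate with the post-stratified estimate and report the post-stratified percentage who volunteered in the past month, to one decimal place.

Naive respondent-only estimate (weights = respondent counts):
  (400/1000)×36.2 + (280/1000)×22.6 + (320/1000)×7.6 = 23.24%
Post-stratified estimate weights by population shares:
  0.25×36.2 + 0.35×22.6 + 0.4×7.6 = 20%

20.0%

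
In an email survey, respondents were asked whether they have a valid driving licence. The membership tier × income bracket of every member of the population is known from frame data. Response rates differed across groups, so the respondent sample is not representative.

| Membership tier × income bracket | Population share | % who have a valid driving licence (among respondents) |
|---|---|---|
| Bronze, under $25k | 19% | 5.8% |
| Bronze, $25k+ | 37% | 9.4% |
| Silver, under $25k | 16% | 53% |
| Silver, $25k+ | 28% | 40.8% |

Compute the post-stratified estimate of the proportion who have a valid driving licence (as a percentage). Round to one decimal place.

Post-stratification weights by population share, not respondent share:
  Bronze, under $25k: 0.19 × 5.8 = 1.102
  Bronze, $25k+: 0.37 × 9.4 = 3.478
  Silver, under $25k: 0.16 × 53 = 8.48
  Silver, $25k+: 0.28 × 40.8 = 11.424
Post-stratified estimate = 24.484 → 24.5%.

24.5%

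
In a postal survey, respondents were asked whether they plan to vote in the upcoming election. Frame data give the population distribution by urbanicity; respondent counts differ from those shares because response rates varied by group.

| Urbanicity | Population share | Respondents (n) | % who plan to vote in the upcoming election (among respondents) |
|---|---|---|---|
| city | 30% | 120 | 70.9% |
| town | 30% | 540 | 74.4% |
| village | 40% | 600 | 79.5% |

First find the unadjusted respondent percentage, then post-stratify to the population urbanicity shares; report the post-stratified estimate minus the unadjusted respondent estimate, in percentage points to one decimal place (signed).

-1.1 percentage points

Naive respondent-only estimate (weights = respondent counts):
  (120/1260)×70.9 + (540/1260)×74.4 + (600/1260)×79.5 = 76.4952%
Post-stratifying to population shares instead:
  0.3×70.9 + 0.3×74.4 + 0.4×79.5 = 75.39%
Difference = 75.39 − 76.4952 = -1.1052 pp.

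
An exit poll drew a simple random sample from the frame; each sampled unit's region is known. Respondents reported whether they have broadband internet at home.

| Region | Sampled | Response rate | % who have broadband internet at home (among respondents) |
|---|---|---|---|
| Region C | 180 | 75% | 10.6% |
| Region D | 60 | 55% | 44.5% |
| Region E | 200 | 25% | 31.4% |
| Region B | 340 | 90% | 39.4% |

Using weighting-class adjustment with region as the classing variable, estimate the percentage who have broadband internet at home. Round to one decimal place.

31.1%

With weight = n_sampled/n_responded per class, the weighted class total is n_sampled:
  Region C: 180 × 10.6 = 1908
  Region D: 60 × 44.5 = 2670
  Region E: 200 × 31.4 = 6280
  Region B: 340 × 39.4 = 13,396
Adjusted estimate = 24,254 / 780 = 31.0949 → 31.1%.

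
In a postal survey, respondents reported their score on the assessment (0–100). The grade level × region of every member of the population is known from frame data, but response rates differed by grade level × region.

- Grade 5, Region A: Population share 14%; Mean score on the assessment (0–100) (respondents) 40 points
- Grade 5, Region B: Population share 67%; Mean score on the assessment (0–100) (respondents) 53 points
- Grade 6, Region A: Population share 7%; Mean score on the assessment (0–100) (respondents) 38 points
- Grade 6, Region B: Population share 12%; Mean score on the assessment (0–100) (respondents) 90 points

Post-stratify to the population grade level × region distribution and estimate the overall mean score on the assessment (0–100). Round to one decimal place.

54.6

Each cell contributes population-share × respondent value:
  Grade 5, Region A: 0.14 × 40 = 5.6
  Grade 5, Region B: 0.67 × 53 = 35.51
  Grade 6, Region A: 0.07 × 38 = 2.66
  Grade 6, Region B: 0.12 × 90 = 10.8
Post-stratified estimate = 54.57 → 54.6.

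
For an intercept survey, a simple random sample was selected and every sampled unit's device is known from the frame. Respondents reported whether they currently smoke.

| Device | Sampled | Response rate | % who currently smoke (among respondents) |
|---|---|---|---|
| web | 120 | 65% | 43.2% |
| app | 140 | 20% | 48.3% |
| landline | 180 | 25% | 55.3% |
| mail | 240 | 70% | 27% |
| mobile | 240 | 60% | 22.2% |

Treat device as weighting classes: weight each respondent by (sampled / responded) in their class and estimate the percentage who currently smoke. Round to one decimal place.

With weight = n_sampled/n_responded per class, the weighted class total is n_sampled:
  web: 120 × 43.2 = 5184
  app: 140 × 48.3 = 6762
  landline: 180 × 55.3 = 9954
  mail: 240 × 27 = 6480
  mobile: 240 × 22.2 = 5328
Adjusted estimate = 33,708 / 920 = 36.6391 → 36.6%.

36.6%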